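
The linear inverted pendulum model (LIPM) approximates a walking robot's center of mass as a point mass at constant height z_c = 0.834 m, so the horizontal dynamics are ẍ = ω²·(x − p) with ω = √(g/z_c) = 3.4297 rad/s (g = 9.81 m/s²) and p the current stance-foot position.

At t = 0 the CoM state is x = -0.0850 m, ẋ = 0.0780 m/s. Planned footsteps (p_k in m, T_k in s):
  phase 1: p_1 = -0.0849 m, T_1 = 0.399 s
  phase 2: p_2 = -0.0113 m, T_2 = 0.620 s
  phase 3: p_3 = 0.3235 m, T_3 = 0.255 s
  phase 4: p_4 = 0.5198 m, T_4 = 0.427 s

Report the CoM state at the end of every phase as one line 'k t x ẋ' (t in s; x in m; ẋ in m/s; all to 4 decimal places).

phase 1: p=-0.0849, T=0.399, ωT=1.368450, cosh=2.091879, sinh=1.837378; start (x,ẋ)=(-0.085000, 0.078000) → end (x,ẋ)=(-0.043323, 0.162536)
phase 2: p=-0.0113, T=0.620, ωT=2.126414, cosh=4.252005, sinh=4.132740; start (x,ẋ)=(-0.043323, 0.162536) → end (x,ẋ)=(0.048394, 0.237215)
phase 3: p=0.3235, T=0.255, ωT=0.874574, cosh=1.407446, sinh=0.990406; start (x,ẋ)=(0.048394, 0.237215) → end (x,ẋ)=(0.004804, -0.600612)
phase 4: p=0.5198, T=0.427, ωT=1.464482, cosh=2.278250, sinh=2.047052; start (x,ẋ)=(0.004804, -0.600612) → end (x,ẋ)=(-1.011970, -4.984012)

1 0.3990 -0.0433 0.1625
2 1.0190 0.0484 0.2372
3 1.2740 0.0048 -0.6006
4 1.7010 -1.0120 -4.9840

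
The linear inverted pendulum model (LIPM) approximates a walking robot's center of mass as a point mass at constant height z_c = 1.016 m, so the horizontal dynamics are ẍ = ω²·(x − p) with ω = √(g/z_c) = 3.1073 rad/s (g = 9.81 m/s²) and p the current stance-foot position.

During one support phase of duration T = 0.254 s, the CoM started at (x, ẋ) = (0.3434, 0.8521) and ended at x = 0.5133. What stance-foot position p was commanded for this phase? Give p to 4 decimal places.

p = 0.5560

ωT = 3.1073·0.254 = 0.789254; cosh(ωT) = 1.327969, sinh(ωT) = 0.873785
x(T) = p + (x₀−p)·cosh(ωT) + (ẋ₀/ω)·sinh(ωT) ⇒ p·(1 − cosh) = x(T) − x₀·cosh − (ẋ₀/ω)·sinh
numerator   = 0.5133 − (0.3434)·1.327969 − (0.8521/3.1073)·0.873785 = -0.182338
denominator = 1 − 1.327969 = -0.327969
p = -0.182338 / -0.327969 = 0.5560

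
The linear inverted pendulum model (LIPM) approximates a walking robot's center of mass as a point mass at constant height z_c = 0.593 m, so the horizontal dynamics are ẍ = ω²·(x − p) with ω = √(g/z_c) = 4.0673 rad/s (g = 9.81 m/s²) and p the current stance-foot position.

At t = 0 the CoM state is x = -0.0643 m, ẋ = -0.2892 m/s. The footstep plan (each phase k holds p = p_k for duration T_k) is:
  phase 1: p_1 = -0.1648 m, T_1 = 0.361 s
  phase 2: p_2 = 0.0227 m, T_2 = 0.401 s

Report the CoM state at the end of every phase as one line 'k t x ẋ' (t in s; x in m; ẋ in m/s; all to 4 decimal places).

1 0.3610 -0.0812 0.1792
2 0.7620 -0.1447 -0.5631

phase 1: p=-0.1648, T=0.361, ωT=1.468295, cosh=2.286073, sinh=2.055755; start (x,ẋ)=(-0.064300, -0.289200) → end (x,ẋ)=(-0.081221, 0.179186)
phase 2: p=0.0227, T=0.401, ωT=1.630987, cosh=2.652326, sinh=2.456590; start (x,ẋ)=(-0.081221, 0.179186) → end (x,ẋ)=(-0.144708, -0.563092)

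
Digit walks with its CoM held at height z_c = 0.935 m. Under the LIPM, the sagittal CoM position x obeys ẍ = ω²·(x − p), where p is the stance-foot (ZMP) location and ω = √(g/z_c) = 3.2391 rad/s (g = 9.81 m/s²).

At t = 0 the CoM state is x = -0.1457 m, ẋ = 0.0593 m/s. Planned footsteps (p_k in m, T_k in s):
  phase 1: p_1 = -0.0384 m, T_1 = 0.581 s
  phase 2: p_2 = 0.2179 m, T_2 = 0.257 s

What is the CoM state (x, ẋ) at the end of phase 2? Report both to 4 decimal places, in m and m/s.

phase 1: p=-0.0384, T=0.581, ωT=1.881917, cosh=3.359189, sinh=3.206891; start (x,ẋ)=(-0.145700, 0.059300) → end (x,ẋ)=(-0.340131, -0.915373)
phase 2: p=0.2179, T=0.257, ωT=0.832449, cosh=1.366962, sinh=0.931979; start (x,ẋ)=(-0.340131, -0.915373) → end (x,ẋ)=(-0.808285, -2.935848)

x = -0.8083, ẋ = -2.9358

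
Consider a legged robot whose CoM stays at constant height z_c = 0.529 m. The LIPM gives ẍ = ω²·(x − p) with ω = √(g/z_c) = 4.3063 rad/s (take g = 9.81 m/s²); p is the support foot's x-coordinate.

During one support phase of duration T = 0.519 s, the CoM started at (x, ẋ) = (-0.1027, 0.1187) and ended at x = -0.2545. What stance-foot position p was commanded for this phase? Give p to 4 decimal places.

p = -0.0278

ωT = 4.3063·0.519 = 2.234970; cosh(ωT) = 4.726597, sinh(ωT) = 4.619602
x(T) = p + (x₀−p)·cosh(ωT) + (ẋ₀/ω)·sinh(ωT) ⇒ p·(1 − cosh) = x(T) − x₀·cosh − (ẋ₀/ω)·sinh
numerator   = -0.2545 − (-0.1027)·4.726597 − (0.1187/4.3063)·4.619602 = 0.103586
denominator = 1 − 4.726597 = -3.726597
p = 0.103586 / -3.726597 = -0.0278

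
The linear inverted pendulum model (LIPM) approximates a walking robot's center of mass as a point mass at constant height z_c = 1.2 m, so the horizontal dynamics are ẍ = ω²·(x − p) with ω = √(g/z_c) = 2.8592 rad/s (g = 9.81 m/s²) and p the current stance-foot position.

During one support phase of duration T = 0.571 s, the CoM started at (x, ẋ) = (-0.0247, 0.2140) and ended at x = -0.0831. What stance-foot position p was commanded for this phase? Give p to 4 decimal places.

p = 0.1218

ωT = 2.8592·0.571 = 1.632603; cosh(ωT) = 2.656299, sinh(ωT) = 2.460879
x(T) = p + (x₀−p)·cosh(ωT) + (ẋ₀/ω)·sinh(ωT) ⇒ p·(1 − cosh) = x(T) − x₀·cosh − (ẋ₀/ω)·sinh
numerator   = -0.0831 − (-0.0247)·2.656299 − (0.2140/2.8592)·2.460879 = -0.201677
denominator = 1 − 2.656299 = -1.656299
p = -0.201677 / -1.656299 = 0.1218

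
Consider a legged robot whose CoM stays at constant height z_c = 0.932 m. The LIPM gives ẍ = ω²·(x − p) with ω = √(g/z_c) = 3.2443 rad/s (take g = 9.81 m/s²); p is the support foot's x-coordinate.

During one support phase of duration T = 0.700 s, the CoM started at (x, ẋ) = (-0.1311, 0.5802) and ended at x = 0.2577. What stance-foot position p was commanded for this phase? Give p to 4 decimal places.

p = -0.0109

ωT = 3.2443·0.700 = 2.271010; cosh(ωT) = 4.896195, sinh(ωT) = 4.792987
x(T) = p + (x₀−p)·cosh(ωT) + (ẋ₀/ω)·sinh(ωT) ⇒ p·(1 − cosh) = x(T) − x₀·cosh − (ẋ₀/ω)·sinh
numerator   = 0.2577 − (-0.1311)·4.896195 − (0.5802/3.2443)·4.792987 = 0.042429
denominator = 1 − 4.896195 = -3.896195
p = 0.042429 / -3.896195 = -0.0109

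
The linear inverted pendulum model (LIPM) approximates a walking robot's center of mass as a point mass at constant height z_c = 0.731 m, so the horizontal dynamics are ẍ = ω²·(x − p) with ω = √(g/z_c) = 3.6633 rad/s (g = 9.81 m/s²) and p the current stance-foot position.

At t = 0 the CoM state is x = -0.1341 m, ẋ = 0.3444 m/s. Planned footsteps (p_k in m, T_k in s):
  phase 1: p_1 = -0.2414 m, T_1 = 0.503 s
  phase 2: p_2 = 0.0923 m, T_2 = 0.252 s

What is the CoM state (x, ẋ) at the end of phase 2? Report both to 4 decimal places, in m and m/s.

phase 1: p=-0.2414, T=0.503, ωT=1.842640, cosh=3.235791, sinh=3.077392; start (x,ẋ)=(-0.134100, 0.344400) → end (x,ẋ)=(0.395117, 2.324043)
phase 2: p=0.0923, T=0.252, ωT=0.923152, cosh=1.457238, sinh=1.059973; start (x,ẋ)=(0.395117, 2.324043) → end (x,ẋ)=(1.206037, 4.562522)

x = 1.2060, ẋ = 4.5625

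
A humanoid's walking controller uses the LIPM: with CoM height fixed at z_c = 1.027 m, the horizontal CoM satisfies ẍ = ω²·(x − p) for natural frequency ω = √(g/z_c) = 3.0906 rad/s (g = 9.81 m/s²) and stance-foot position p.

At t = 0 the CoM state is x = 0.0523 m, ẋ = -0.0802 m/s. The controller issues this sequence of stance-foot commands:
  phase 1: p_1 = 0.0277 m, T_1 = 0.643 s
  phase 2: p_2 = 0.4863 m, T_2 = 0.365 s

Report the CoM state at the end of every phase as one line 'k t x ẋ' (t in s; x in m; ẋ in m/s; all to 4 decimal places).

1 0.6430 0.0262 -0.0259
2 1.0080 -0.3105 -2.0107

phase 1: p=0.0277, T=0.643, ωT=1.987256, cosh=3.716279, sinh=3.579207; start (x,ẋ)=(0.052300, -0.080200) → end (x,ẋ)=(0.026241, -0.025923)
phase 2: p=0.4863, T=0.365, ωT=1.128069, cosh=1.706671, sinh=1.383013; start (x,ẋ)=(0.026241, -0.025923) → end (x,ẋ)=(-0.310469, -2.010690)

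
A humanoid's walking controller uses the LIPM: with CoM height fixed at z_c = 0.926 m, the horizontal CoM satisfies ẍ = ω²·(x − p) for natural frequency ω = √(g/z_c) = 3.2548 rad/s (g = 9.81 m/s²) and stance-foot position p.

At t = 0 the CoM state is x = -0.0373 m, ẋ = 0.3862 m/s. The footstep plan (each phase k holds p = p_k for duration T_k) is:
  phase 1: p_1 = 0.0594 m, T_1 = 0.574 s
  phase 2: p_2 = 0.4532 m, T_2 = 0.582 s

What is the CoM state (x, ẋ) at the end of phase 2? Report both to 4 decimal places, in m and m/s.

phase 1: p=0.0594, T=0.574, ωT=1.868255, cosh=3.315689, sinh=3.161296; start (x,ẋ)=(-0.037300, 0.386200) → end (x,ẋ)=(0.113878, 0.285535)
phase 2: p=0.4532, T=0.582, ωT=1.894294, cosh=3.399138, sinh=3.248713; start (x,ẋ)=(0.113878, 0.285535) → end (x,ẋ)=(-0.415200, -2.617385)

x = -0.4152, ẋ = -2.6174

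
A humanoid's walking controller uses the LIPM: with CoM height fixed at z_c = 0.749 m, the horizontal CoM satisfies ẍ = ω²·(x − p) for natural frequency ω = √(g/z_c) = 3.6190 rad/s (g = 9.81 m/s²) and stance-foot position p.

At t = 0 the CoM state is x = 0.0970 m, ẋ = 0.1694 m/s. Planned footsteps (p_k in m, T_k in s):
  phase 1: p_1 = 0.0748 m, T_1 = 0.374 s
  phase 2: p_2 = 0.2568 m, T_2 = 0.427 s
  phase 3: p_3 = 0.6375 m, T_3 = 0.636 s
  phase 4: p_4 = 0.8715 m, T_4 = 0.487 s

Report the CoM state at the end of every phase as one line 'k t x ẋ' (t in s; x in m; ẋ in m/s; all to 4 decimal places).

phase 1: p=0.0748, T=0.374, ωT=1.353506, cosh=2.064653, sinh=1.806320; start (x,ẋ)=(0.097000, 0.169400) → end (x,ẋ)=(0.205186, 0.494875)
phase 2: p=0.2568, T=0.427, ωT=1.545313, cosh=2.451342, sinh=2.238097; start (x,ẋ)=(0.205186, 0.494875) → end (x,ẋ)=(0.436323, 0.795056)
phase 3: p=0.6375, T=0.636, ωT=2.301684, cosh=5.045542, sinh=4.945451; start (x,ẋ)=(0.436323, 0.795056) → end (x,ẋ)=(0.708917, 0.410906)
phase 4: p=0.8715, T=0.487, ωT=1.762453, cosh=2.999168, sinh=2.827545; start (x,ẋ)=(0.708917, 0.410906) → end (x,ẋ)=(0.704928, -0.431320)

1 0.3740 0.2052 0.4949
2 0.8010 0.4363 0.7951
3 1.4370 0.7089 0.4109
4 1.9240 0.7049 -0.4313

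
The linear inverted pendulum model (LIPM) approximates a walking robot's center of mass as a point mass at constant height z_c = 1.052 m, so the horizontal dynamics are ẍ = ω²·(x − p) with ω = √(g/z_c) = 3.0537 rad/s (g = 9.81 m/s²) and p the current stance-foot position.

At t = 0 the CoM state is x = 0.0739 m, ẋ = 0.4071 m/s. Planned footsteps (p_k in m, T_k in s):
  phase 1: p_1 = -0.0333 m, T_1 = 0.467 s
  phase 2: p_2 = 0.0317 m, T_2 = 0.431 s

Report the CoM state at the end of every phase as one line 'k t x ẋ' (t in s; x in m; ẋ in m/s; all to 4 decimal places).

1 0.4670 0.4641 1.5381
2 0.8980 1.7675 5.3590

phase 1: p=-0.0333, T=0.467, ωT=1.426078, cosh=2.201296, sinh=1.961046; start (x,ẋ)=(0.073900, 0.407100) → end (x,ẋ)=(0.464113, 1.538109)
phase 2: p=0.0317, T=0.431, ωT=1.316145, cosh=1.998592, sinh=1.730425; start (x,ẋ)=(0.464113, 1.538109) → end (x,ẋ)=(1.767510, 5.359010)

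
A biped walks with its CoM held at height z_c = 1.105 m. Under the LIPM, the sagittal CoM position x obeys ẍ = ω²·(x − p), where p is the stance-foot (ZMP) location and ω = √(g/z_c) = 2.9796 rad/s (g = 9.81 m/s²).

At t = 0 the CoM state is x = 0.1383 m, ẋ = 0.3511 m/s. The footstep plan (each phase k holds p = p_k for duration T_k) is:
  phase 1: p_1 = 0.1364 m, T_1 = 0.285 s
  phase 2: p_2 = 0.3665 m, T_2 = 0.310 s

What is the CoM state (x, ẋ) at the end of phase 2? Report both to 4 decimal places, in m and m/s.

phase 1: p=0.1364, T=0.285, ωT=0.849186, cosh=1.382753, sinh=0.954990; start (x,ẋ)=(0.138300, 0.351100) → end (x,ẋ)=(0.251558, 0.490891)
phase 2: p=0.3665, T=0.310, ωT=0.923676, cosh=1.457794, sinh=1.060737; start (x,ẋ)=(0.251558, 0.490891) → end (x,ẋ)=(0.373696, 0.352336)

x = 0.3737, ẋ = 0.3523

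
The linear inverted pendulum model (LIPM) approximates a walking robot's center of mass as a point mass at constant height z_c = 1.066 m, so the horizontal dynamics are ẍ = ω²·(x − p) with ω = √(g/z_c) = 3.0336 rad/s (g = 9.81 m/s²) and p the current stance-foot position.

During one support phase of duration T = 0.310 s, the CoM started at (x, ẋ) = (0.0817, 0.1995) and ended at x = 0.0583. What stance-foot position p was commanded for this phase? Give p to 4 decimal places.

p = 0.2809

ωT = 3.0336·0.310 = 0.940416; cosh(ωT) = 1.475756, sinh(ωT) = 1.085291
x(T) = p + (x₀−p)·cosh(ωT) + (ẋ₀/ω)·sinh(ωT) ⇒ p·(1 − cosh) = x(T) − x₀·cosh − (ẋ₀/ω)·sinh
numerator   = 0.0583 − (0.0817)·1.475756 − (0.1995/3.0336)·1.085291 = -0.133642
denominator = 1 − 1.475756 = -0.475756
p = -0.133642 / -0.475756 = 0.2809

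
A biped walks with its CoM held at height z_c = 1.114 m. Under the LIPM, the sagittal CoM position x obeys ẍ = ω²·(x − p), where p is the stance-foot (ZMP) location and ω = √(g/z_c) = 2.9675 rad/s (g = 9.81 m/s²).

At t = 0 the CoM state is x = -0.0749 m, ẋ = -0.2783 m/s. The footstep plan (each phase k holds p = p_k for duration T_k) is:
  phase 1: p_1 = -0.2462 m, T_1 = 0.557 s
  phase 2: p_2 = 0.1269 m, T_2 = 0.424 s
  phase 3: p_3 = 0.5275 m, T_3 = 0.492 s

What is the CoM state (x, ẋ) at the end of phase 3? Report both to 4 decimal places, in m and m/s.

x = -0.1519, ẋ = -1.6770

phase 1: p=-0.2462, T=0.557, ωT=1.652898, cosh=2.706792, sinh=2.515297; start (x,ẋ)=(-0.074900, -0.278300) → end (x,ẋ)=(-0.018418, 0.525308)
phase 2: p=0.1269, T=0.424, ωT=1.258220, cosh=1.901656, sinh=1.617496; start (x,ẋ)=(-0.018418, 0.525308) → end (x,ẋ)=(0.136885, 0.301441)
phase 3: p=0.5275, T=0.492, ωT=1.460010, cosh=2.269118, sinh=2.036884; start (x,ẋ)=(0.136885, 0.301441) → end (x,ẋ)=(-0.151943, -1.677048)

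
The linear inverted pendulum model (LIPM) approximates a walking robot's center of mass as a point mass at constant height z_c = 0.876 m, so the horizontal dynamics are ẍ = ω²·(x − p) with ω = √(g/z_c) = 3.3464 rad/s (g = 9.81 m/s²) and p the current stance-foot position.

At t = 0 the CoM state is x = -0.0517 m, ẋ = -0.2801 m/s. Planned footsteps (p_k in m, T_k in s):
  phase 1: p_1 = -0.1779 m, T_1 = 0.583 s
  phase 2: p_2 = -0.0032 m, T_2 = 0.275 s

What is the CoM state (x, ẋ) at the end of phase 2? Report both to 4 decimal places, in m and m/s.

phase 1: p=-0.1779, T=0.583, ωT=1.950951, cosh=3.588758, sinh=3.446619; start (x,ẋ)=(-0.051700, -0.280100) → end (x,ẋ)=(-0.013487, 0.450350)
phase 2: p=-0.0032, T=0.275, ωT=0.920260, cosh=1.454179, sinh=1.055764; start (x,ẋ)=(-0.013487, 0.450350) → end (x,ẋ)=(0.123922, 0.618545)

x = 0.1239, ẋ = 0.6185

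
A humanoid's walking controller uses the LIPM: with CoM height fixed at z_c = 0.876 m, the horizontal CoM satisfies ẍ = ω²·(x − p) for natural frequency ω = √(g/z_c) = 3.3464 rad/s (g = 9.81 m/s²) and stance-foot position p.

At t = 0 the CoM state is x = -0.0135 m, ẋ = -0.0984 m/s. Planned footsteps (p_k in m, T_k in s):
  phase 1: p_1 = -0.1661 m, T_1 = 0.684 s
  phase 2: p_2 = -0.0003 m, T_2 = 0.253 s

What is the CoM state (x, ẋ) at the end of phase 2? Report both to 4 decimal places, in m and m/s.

phase 1: p=-0.1661, T=0.684, ωT=2.288938, cosh=4.982913, sinh=4.881539; start (x,ẋ)=(-0.013500, -0.098400) → end (x,ẋ)=(0.450752, 2.002491)
phase 2: p=-0.0003, T=0.253, ωT=0.846639, cosh=1.380325, sinh=0.951472; start (x,ẋ)=(0.450752, 2.002491) → end (x,ẋ)=(1.191661, 4.200242)

x = 1.1917, ẋ = 4.2002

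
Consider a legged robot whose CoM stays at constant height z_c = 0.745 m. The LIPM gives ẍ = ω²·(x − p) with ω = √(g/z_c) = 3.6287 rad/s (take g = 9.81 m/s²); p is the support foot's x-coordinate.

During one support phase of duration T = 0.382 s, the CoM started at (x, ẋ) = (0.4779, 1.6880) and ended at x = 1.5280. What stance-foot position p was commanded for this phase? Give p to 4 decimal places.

p = 0.3196

ωT = 3.6287·0.382 = 1.386163; cosh(ωT) = 2.124754, sinh(ωT) = 1.874722
x(T) = p + (x₀−p)·cosh(ωT) + (ẋ₀/ω)·sinh(ωT) ⇒ p·(1 − cosh) = x(T) − x₀·cosh − (ẋ₀/ω)·sinh
numerator   = 1.5280 − (0.4779)·2.124754 − (1.6880/3.6287)·1.874722 = -0.359504
denominator = 1 − 2.124754 = -1.124754
p = -0.359504 / -1.124754 = 0.3196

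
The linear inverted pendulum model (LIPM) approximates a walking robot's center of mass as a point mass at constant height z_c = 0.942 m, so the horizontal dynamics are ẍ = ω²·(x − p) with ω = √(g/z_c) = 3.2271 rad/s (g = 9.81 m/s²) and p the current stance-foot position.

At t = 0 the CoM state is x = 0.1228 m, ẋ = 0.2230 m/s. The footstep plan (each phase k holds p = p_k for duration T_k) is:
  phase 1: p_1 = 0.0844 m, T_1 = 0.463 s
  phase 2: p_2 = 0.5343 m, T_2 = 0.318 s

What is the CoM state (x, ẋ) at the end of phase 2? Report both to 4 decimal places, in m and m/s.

x = 0.4930, ẋ = 0.3951

phase 1: p=0.0844, T=0.463, ωT=1.494147, cosh=2.339988, sinh=2.115548; start (x,ẋ)=(0.122800, 0.223000) → end (x,ẋ)=(0.320445, 0.783977)
phase 2: p=0.5343, T=0.318, ωT=1.026218, cosh=1.574426, sinh=1.216066; start (x,ẋ)=(0.320445, 0.783977) → end (x,ẋ)=(0.493026, 0.395068)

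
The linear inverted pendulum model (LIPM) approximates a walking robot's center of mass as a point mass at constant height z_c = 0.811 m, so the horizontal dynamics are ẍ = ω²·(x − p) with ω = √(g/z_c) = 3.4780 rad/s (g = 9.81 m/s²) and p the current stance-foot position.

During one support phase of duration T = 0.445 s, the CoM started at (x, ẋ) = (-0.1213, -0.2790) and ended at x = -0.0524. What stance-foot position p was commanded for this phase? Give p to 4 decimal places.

ωT = 3.4780·0.445 = 1.547710; cosh(ωT) = 2.456714, sinh(ωT) = 2.243979
x(T) = p + (x₀−p)·cosh(ωT) + (ẋ₀/ω)·sinh(ωT) ⇒ p·(1 − cosh) = x(T) − x₀·cosh − (ẋ₀/ω)·sinh
numerator   = -0.0524 − (-0.1213)·2.456714 − (-0.2790/3.4780)·2.243979 = 0.425608
denominator = 1 − 2.456714 = -1.456714
p = 0.425608 / -1.456714 = -0.2922

p = -0.2922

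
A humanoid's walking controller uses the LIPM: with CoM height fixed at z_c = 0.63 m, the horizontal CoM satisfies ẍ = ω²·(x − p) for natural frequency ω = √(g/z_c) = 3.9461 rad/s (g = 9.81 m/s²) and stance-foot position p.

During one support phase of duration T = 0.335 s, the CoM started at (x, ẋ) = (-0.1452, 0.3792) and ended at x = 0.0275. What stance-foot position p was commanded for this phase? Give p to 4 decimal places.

ωT = 3.9461·0.335 = 1.321944; cosh(ωT) = 2.008660, sinh(ωT) = 1.742044
x(T) = p + (x₀−p)·cosh(ωT) + (ẋ₀/ω)·sinh(ωT) ⇒ p·(1 − cosh) = x(T) − x₀·cosh − (ẋ₀/ω)·sinh
numerator   = 0.0275 − (-0.1452)·2.008660 − (0.3792/3.9461)·1.742044 = 0.151756
denominator = 1 − 2.008660 = -1.008660
p = 0.151756 / -1.008660 = -0.1505

p = -0.1505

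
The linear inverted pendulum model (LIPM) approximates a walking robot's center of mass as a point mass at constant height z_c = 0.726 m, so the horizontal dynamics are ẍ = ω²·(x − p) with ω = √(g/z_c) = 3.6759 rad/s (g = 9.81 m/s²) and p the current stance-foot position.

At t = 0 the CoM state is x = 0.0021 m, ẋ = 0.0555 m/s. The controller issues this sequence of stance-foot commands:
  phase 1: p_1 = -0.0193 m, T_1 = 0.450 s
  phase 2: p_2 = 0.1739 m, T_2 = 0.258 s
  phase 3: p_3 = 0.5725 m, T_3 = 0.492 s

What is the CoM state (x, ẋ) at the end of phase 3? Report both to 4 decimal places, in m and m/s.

x = -0.7009, ẋ = -4.3960

phase 1: p=-0.0193, T=0.450, ωT=1.654155, cosh=2.709957, sinh=2.518703; start (x,ẋ)=(0.002100, 0.055500) → end (x,ẋ)=(0.076721, 0.348535)
phase 2: p=0.1739, T=0.258, ωT=0.948382, cosh=1.484449, sinh=1.097081; start (x,ẋ)=(0.076721, 0.348535) → end (x,ẋ)=(0.133664, 0.125483)
phase 3: p=0.5725, T=0.492, ωT=1.808543, cosh=3.132721, sinh=2.968828; start (x,ẋ)=(0.133664, 0.125483) → end (x,ẋ)=(-0.700904, -4.395962)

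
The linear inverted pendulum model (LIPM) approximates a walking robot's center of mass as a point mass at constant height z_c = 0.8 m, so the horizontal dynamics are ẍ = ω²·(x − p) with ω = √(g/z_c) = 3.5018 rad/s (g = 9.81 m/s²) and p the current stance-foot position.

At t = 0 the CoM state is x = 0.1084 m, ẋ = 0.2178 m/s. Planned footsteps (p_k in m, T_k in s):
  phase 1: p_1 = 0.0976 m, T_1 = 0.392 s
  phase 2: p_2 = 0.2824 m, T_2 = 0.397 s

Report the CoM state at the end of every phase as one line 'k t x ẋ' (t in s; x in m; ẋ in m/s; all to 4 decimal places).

phase 1: p=0.0976, T=0.392, ωT=1.372706, cosh=2.099716, sinh=1.846296; start (x,ẋ)=(0.108400, 0.217800) → end (x,ẋ)=(0.235110, 0.527144)
phase 2: p=0.2824, T=0.397, ωT=1.390215, cosh=2.132367, sinh=1.883345; start (x,ẋ)=(0.235110, 0.527144) → end (x,ẋ)=(0.465071, 0.812184)

1 0.3920 0.2351 0.5271
2 0.7890 0.4651 0.8122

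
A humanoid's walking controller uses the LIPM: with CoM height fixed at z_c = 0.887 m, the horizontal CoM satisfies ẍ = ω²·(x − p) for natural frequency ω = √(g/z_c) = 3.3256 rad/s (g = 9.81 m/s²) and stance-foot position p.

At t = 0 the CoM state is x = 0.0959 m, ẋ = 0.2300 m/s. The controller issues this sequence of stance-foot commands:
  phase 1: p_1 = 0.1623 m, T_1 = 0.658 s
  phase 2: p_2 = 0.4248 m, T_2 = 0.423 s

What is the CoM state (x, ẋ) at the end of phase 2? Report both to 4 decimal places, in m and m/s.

phase 1: p=0.1623, T=0.658, ωT=2.188245, cosh=4.515829, sinh=4.403715; start (x,ẋ)=(0.095900, 0.230000) → end (x,ẋ)=(0.167012, 0.066213)
phase 2: p=0.4248, T=0.423, ωT=1.406729, cosh=2.163761, sinh=1.918818; start (x,ẋ)=(0.167012, 0.066213) → end (x,ẋ)=(-0.094788, -1.501734)

x = -0.0948, ẋ = -1.5017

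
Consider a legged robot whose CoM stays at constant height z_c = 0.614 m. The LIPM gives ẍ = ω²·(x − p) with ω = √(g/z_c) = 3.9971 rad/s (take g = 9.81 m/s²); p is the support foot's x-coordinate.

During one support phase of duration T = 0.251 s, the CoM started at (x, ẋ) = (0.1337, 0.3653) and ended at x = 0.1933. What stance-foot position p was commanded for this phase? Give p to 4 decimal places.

p = 0.2219

ωT = 3.9971·0.251 = 1.003272; cosh(ωT) = 1.546934, sinh(ωT) = 1.180257
x(T) = p + (x₀−p)·cosh(ωT) + (ẋ₀/ω)·sinh(ωT) ⇒ p·(1 − cosh) = x(T) − x₀·cosh − (ẋ₀/ω)·sinh
numerator   = 0.1933 − (0.1337)·1.546934 − (0.3653/3.9971)·1.180257 = -0.121390
denominator = 1 − 1.546934 = -0.546934
p = -0.121390 / -0.546934 = 0.2219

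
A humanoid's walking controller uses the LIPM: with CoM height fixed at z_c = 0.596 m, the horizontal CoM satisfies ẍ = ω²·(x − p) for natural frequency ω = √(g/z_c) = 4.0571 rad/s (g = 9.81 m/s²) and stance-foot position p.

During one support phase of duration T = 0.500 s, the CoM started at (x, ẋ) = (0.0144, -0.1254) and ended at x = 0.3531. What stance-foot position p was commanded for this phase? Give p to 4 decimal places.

ωT = 4.0571·0.500 = 2.028550; cosh(ωT) = 3.867290, sinh(ωT) = 3.735764
x(T) = p + (x₀−p)·cosh(ωT) + (ẋ₀/ω)·sinh(ωT) ⇒ p·(1 − cosh) = x(T) − x₀·cosh − (ẋ₀/ω)·sinh
numerator   = 0.3531 − (0.0144)·3.867290 − (-0.1254/4.0571)·3.735764 = 0.412879
denominator = 1 − 3.867290 = -2.867290
p = 0.412879 / -2.867290 = -0.1440

p = -0.1440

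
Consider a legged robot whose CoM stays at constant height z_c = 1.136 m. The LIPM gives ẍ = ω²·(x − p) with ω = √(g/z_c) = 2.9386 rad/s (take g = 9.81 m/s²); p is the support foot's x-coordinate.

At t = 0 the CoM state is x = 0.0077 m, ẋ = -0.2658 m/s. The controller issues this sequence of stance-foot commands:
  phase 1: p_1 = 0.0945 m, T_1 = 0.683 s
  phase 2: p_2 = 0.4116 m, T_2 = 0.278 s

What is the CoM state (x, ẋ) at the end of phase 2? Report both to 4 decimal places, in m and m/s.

phase 1: p=0.0945, T=0.683, ωT=2.007064, cosh=3.787909, sinh=3.653527; start (x,ẋ)=(0.007700, -0.265800) → end (x,ẋ)=(-0.564757, -1.938733)
phase 2: p=0.4116, T=0.278, ωT=0.816931, cosh=1.352664, sinh=0.910878; start (x,ẋ)=(-0.564757, -1.938733) → end (x,ẋ)=(-1.510031, -5.235874)

x = -1.5100, ẋ = -5.2359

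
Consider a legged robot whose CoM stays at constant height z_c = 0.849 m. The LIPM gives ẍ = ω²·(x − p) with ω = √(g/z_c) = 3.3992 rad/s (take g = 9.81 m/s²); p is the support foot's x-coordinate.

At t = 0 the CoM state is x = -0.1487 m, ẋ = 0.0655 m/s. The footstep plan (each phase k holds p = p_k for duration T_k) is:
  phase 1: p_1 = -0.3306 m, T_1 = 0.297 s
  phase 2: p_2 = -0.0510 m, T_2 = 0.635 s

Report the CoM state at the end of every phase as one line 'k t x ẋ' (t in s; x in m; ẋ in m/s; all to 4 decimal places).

1 0.2970 -0.0249 0.8376
2 0.9320 1.1159 4.0530

phase 1: p=-0.3306, T=0.297, ωT=1.009562, cosh=1.554389, sinh=1.190011; start (x,ẋ)=(-0.148700, 0.065500) → end (x,ẋ)=(-0.024926, 0.837613)
phase 2: p=-0.0510, T=0.635, ωT=2.158492, cosh=4.386785, sinh=4.271286; start (x,ẋ)=(-0.024926, 0.837613) → end (x,ẋ)=(1.115889, 4.052997)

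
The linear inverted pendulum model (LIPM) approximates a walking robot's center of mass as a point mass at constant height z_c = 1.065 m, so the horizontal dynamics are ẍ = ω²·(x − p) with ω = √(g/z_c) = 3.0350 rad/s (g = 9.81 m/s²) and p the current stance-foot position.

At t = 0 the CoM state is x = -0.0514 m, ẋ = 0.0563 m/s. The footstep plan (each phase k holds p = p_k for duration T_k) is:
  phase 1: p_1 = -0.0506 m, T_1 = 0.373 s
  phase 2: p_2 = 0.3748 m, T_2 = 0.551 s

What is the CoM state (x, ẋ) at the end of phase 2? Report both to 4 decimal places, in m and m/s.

phase 1: p=-0.0506, T=0.373, ωT=1.132055, cosh=1.712197, sinh=1.389827; start (x,ẋ)=(-0.051400, 0.056300) → end (x,ẋ)=(-0.026188, 0.093022)
phase 2: p=0.3748, T=0.551, ωT=1.672285, cosh=2.756069, sinh=2.568251; start (x,ẋ)=(-0.026188, 0.093022) → end (x,ẋ)=(-0.651634, -2.869183)

x = -0.6516, ẋ = -2.8692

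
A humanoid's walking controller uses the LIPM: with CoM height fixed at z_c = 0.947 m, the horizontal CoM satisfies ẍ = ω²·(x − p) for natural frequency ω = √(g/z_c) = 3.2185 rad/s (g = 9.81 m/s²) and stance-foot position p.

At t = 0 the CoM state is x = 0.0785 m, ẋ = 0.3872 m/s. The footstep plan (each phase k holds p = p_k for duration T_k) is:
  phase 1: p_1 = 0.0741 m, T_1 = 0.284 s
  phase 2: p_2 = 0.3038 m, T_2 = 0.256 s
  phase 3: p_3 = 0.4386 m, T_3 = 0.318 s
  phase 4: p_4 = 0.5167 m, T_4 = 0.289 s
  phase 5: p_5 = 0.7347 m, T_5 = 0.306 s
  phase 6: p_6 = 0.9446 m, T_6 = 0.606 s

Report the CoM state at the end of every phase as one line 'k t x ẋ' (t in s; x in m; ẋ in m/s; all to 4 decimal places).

phase 1: p=0.0741, T=0.284, ωT=0.914054, cosh=1.447655, sinh=1.046759; start (x,ẋ)=(0.078500, 0.387200) → end (x,ẋ)=(0.206400, 0.575356)
phase 2: p=0.3038, T=0.256, ωT=0.823936, cosh=1.359078, sinh=0.920376; start (x,ẋ)=(0.206400, 0.575356) → end (x,ẋ)=(0.335956, 0.493430)
phase 3: p=0.4386, T=0.318, ωT=1.023483, cosh=1.571106, sinh=1.211765; start (x,ẋ)=(0.335956, 0.493430) → end (x,ẋ)=(0.463112, 0.374915)
phase 4: p=0.5167, T=0.289, ωT=0.930146, cosh=1.464688, sinh=1.070192; start (x,ẋ)=(0.463112, 0.374915) → end (x,ẋ)=(0.562875, 0.364555)
phase 5: p=0.7347, T=0.306, ωT=0.984861, cosh=1.525465, sinh=1.151974; start (x,ẋ)=(0.562875, 0.364555) → end (x,ẋ)=(0.603069, -0.080947)
phase 6: p=0.9446, T=0.606, ωT=1.950411, cosh=3.586896, sinh=3.444681; start (x,ẋ)=(0.603069, -0.080947) → end (x,ẋ)=(-0.367071, -4.076799)

1 0.2840 0.2064 0.5754
2 0.5400 0.3360 0.4934
3 0.8580 0.4631 0.3749
4 1.1470 0.5629 0.3646
5 1.4530 0.6031 -0.0809
6 2.0590 -0.3671 -4.0768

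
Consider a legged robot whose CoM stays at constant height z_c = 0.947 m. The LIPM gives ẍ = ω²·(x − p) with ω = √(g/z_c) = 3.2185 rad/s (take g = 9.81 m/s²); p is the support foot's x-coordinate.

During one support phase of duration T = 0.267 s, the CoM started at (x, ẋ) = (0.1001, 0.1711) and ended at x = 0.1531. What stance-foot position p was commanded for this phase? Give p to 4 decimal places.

ωT = 3.2185·0.267 = 0.859340; cosh(ωT) = 1.392521, sinh(ωT) = 0.969079
x(T) = p + (x₀−p)·cosh(ωT) + (ẋ₀/ω)·sinh(ωT) ⇒ p·(1 − cosh) = x(T) − x₀·cosh − (ẋ₀/ω)·sinh
numerator   = 0.1531 − (0.1001)·1.392521 − (0.1711/3.2185)·0.969079 = -0.037809
denominator = 1 − 1.392521 = -0.392521
p = -0.037809 / -0.392521 = 0.0963

p = 0.0963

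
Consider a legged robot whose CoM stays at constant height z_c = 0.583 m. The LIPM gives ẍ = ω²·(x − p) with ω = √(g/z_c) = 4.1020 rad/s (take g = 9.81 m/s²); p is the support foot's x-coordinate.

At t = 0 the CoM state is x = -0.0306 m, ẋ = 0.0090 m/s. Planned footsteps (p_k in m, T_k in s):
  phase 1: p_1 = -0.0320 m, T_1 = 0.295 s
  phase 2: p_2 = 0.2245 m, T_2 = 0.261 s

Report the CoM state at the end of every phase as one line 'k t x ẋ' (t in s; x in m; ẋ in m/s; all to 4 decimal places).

1 0.2950 -0.0261 0.0252
2 0.5560 -0.1761 -1.2821

phase 1: p=-0.0320, T=0.295, ωT=1.210090, cosh=1.825978, sinh=1.527808; start (x,ẋ)=(-0.030600, 0.009000) → end (x,ẋ)=(-0.026092, 0.025208)
phase 2: p=0.2245, T=0.261, ωT=1.070622, cosh=1.629994, sinh=1.287199; start (x,ẋ)=(-0.026092, 0.025208) → end (x,ẋ)=(-0.176053, -1.282058)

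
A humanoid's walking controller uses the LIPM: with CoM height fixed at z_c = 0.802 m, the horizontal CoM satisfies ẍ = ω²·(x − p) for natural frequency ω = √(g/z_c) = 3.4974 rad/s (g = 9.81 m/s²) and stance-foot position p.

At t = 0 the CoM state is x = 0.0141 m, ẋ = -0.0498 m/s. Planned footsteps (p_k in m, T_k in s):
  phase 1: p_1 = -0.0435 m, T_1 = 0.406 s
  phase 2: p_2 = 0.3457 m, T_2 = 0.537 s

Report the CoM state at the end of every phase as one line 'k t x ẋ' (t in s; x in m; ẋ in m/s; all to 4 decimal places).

phase 1: p=-0.0435, T=0.406, ωT=1.419944, cosh=2.189309, sinh=1.947581; start (x,ẋ)=(0.014100, -0.049800) → end (x,ẋ)=(0.054872, 0.283313)
phase 2: p=0.3457, T=0.537, ωT=1.878104, cosh=3.346985, sinh=3.194105; start (x,ẋ)=(0.054872, 0.283313) → end (x,ẋ)=(-0.368952, -2.300610)

1 0.4060 0.0549 0.2833
2 0.9430 -0.3690 -2.3006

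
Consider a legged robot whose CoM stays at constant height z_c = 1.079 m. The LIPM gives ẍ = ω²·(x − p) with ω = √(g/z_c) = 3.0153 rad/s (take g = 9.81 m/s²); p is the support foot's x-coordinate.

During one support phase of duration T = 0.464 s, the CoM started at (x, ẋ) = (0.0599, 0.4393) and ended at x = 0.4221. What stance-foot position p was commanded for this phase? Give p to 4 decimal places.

p = -0.0141

ωT = 3.0153·0.464 = 1.399099; cosh(ωT) = 2.149184, sinh(ωT) = 1.902365
x(T) = p + (x₀−p)·cosh(ωT) + (ẋ₀/ω)·sinh(ωT) ⇒ p·(1 − cosh) = x(T) − x₀·cosh − (ẋ₀/ω)·sinh
numerator   = 0.4221 − (0.0599)·2.149184 − (0.4393/3.0153)·1.902365 = 0.016208
denominator = 1 − 2.149184 = -1.149184
p = 0.016208 / -1.149184 = -0.0141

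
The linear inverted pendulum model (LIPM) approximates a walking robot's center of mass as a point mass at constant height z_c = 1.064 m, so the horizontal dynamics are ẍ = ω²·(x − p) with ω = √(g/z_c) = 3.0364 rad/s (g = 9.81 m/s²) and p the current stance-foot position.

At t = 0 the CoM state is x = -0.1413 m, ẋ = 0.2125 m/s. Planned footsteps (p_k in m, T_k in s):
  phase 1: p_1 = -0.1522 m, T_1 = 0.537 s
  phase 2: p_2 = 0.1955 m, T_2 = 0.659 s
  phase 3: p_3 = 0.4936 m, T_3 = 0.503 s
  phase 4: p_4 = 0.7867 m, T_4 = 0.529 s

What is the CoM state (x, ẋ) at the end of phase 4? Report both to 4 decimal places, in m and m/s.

x = 2.1455, ẋ = 4.3503

phase 1: p=-0.1522, T=0.537, ωT=1.630547, cosh=2.651244, sinh=2.455422; start (x,ẋ)=(-0.141300, 0.212500) → end (x,ẋ)=(0.048539, 0.644656)
phase 2: p=0.1955, T=0.659, ωT=2.000988, cosh=3.765779, sinh=3.630578; start (x,ẋ)=(0.048539, 0.644656) → end (x,ẋ)=(0.412884, 0.807554)
phase 3: p=0.4936, T=0.503, ωT=1.527309, cosh=2.411443, sinh=2.194324; start (x,ẋ)=(0.412884, 0.807554) → end (x,ẋ)=(0.882555, 1.409570)
phase 4: p=0.7867, T=0.529, ωT=1.606256, cosh=2.592376, sinh=2.391738; start (x,ẋ)=(0.882555, 1.409570) → end (x,ẋ)=(2.145494, 4.350257)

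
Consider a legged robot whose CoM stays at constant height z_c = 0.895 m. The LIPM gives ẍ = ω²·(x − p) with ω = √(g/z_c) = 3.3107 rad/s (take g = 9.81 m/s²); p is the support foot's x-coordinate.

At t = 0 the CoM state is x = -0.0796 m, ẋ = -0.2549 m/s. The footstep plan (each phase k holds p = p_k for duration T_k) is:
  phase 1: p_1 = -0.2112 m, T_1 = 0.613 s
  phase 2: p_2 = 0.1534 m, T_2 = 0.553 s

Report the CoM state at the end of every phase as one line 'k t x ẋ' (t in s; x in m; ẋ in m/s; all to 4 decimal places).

1 0.6130 0.0103 0.6425
2 1.1660 0.2853 0.6158

phase 1: p=-0.2112, T=0.613, ωT=2.029459, cosh=3.870688, sinh=3.739281; start (x,ẋ)=(-0.079600, -0.254900) → end (x,ẋ)=(0.010285, 0.642522)
phase 2: p=0.1534, T=0.553, ωT=1.830817, cosh=3.199632, sinh=3.039350; start (x,ẋ)=(0.010285, 0.642522) → end (x,ẋ)=(0.285344, 0.615756)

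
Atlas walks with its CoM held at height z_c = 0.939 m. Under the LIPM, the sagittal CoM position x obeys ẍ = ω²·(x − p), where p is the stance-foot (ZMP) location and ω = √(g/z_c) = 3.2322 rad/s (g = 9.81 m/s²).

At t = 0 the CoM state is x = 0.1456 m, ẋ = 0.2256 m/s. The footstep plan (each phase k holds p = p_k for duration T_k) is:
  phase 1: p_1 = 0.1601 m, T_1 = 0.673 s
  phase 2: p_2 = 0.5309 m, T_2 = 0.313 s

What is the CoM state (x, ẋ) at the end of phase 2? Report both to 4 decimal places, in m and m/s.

phase 1: p=0.1601, T=0.673, ωT=2.175271, cosh=4.459072, sinh=4.345495; start (x,ẋ)=(0.145600, 0.225600) → end (x,ẋ)=(0.398749, 0.802307)
phase 2: p=0.5309, T=0.313, ωT=1.011679, cosh=1.556911, sinh=1.193303; start (x,ẋ)=(0.398749, 0.802307) → end (x,ẋ)=(0.621358, 0.739414)

x = 0.6214, ẋ = 0.7394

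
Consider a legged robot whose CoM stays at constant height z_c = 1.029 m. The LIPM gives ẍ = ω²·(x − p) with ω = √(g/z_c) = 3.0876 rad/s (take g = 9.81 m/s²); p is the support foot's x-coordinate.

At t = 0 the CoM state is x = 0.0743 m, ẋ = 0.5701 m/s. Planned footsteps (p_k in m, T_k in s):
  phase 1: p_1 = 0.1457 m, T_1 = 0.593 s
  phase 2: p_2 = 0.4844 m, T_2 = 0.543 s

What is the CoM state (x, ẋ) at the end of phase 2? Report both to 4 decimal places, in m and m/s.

x = 1.4325, ẋ = 3.1467

phase 1: p=0.1457, T=0.593, ωT=1.830947, cosh=3.200027, sinh=3.039765; start (x,ẋ)=(0.074300, 0.570100) → end (x,ẋ)=(0.478486, 1.154205)
phase 2: p=0.4844, T=0.543, ωT=1.676567, cosh=2.767091, sinh=2.580076; start (x,ẋ)=(0.478486, 1.154205) → end (x,ẋ)=(1.432517, 3.146675)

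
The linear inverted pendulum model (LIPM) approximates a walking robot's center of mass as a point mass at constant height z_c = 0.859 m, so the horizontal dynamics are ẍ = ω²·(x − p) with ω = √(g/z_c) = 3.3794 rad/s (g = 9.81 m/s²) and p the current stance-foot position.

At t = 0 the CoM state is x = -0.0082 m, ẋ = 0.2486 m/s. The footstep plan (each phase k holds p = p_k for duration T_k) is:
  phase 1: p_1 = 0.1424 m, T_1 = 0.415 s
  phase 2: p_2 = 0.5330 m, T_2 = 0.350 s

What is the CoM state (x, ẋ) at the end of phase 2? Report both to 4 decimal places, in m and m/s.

x = -0.6837, ẋ = -3.6500

phase 1: p=0.1424, T=0.415, ωT=1.402451, cosh=2.155572, sinh=1.909579; start (x,ẋ)=(-0.008200, 0.248600) → end (x,ẋ)=(-0.041754, -0.435981)
phase 2: p=0.5330, T=0.350, ωT=1.182790, cosh=1.784945, sinh=1.478522; start (x,ẋ)=(-0.041754, -0.435981) → end (x,ẋ)=(-0.683651, -3.649972)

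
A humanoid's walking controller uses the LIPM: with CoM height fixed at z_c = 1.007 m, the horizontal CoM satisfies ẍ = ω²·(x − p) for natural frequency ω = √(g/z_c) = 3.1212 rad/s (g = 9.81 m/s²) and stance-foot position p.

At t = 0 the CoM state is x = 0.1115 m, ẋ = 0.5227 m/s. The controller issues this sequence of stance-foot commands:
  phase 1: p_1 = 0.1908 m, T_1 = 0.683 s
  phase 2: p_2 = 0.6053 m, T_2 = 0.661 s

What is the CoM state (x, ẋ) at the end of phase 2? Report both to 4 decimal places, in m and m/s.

phase 1: p=0.1908, T=0.683, ωT=2.131780, cosh=4.274241, sinh=4.155615; start (x,ẋ)=(0.111500, 0.522700) → end (x,ẋ)=(0.547784, 1.205585)
phase 2: p=0.6053, T=0.661, ωT=2.063113, cosh=3.998746, sinh=3.871688; start (x,ẋ)=(0.547784, 1.205585) → end (x,ẋ)=(1.870773, 4.125781)

x = 1.8708, ẋ = 4.1258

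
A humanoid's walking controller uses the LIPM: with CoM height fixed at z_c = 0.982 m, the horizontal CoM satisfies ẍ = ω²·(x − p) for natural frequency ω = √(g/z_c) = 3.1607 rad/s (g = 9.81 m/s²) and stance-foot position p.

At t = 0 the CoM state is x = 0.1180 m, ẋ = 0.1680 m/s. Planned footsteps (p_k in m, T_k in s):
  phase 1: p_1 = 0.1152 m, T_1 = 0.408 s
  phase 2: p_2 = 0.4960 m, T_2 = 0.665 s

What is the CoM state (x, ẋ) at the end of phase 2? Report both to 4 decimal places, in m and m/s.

x = -0.2547, ẋ = -2.2204

phase 1: p=0.1152, T=0.408, ωT=1.289566, cosh=1.953300, sinh=1.677909; start (x,ẋ)=(0.118000, 0.168000) → end (x,ẋ)=(0.209855, 0.343004)
phase 2: p=0.4960, T=0.665, ωT=2.101866, cosh=4.151823, sinh=4.029595; start (x,ẋ)=(0.209855, 0.343004) → end (x,ẋ)=(-0.254727, -2.220352)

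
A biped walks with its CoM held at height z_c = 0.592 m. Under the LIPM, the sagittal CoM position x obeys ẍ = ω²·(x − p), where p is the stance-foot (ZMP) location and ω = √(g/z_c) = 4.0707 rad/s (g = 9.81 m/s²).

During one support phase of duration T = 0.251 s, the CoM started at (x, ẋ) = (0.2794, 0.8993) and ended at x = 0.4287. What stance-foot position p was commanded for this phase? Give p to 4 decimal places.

p = 0.4864

ωT = 4.0707·0.251 = 1.021746; cosh(ωT) = 1.569003, sinh(ωT) = 1.209037
x(T) = p + (x₀−p)·cosh(ωT) + (ẋ₀/ω)·sinh(ωT) ⇒ p·(1 − cosh) = x(T) − x₀·cosh − (ẋ₀/ω)·sinh
numerator   = 0.4287 − (0.2794)·1.569003 − (0.8993/4.0707)·1.209037 = -0.276780
denominator = 1 − 1.569003 = -0.569003
p = -0.276780 / -0.569003 = 0.4864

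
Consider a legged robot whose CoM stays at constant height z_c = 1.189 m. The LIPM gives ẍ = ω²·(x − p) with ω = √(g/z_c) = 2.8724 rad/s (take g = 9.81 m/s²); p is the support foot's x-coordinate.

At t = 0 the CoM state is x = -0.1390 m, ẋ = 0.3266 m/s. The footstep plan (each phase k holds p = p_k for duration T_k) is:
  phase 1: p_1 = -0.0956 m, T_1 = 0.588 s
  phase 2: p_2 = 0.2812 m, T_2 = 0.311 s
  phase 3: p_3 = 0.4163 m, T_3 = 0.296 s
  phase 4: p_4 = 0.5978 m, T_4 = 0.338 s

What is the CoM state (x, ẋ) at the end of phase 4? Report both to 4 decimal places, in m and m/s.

phase 1: p=-0.0956, T=0.588, ωT=1.688971, cosh=2.799309, sinh=2.614599; start (x,ẋ)=(-0.139000, 0.326600) → end (x,ẋ)=(0.080197, 0.588313)
phase 2: p=0.2812, T=0.311, ωT=0.893316, cosh=1.426258, sinh=1.016961; start (x,ẋ)=(0.080197, 0.588313) → end (x,ẋ)=(0.202808, 0.251932)
phase 3: p=0.4163, T=0.296, ωT=0.850230, cosh=1.383751, sinh=0.956435; start (x,ẋ)=(0.202808, 0.251932) → end (x,ẋ)=(0.204767, -0.237907)
phase 4: p=0.5978, T=0.338, ωT=0.970871, cosh=1.509498, sinh=1.130745; start (x,ẋ)=(0.204767, -0.237907) → end (x,ẋ)=(-0.089136, -1.635671)

x = -0.0891, ẋ = -1.6357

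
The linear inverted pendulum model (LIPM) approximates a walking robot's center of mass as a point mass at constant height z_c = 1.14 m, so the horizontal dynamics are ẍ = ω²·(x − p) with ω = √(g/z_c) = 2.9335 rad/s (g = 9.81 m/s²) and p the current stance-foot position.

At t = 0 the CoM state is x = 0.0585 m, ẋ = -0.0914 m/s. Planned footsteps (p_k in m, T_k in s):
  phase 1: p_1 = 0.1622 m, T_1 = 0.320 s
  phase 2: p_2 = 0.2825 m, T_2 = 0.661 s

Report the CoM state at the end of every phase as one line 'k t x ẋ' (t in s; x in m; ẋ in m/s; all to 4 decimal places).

1 0.3200 -0.0244 -0.4641
2 0.9810 -1.3449 -4.7112

phase 1: p=0.1622, T=0.320, ωT=0.938720, cosh=1.473917, sinh=1.082789; start (x,ẋ)=(0.058500, -0.091400) → end (x,ẋ)=(-0.024382, -0.464105)
phase 2: p=0.2825, T=0.661, ωT=1.939044, cosh=3.547970, sinh=3.404128; start (x,ẋ)=(-0.024382, -0.464105) → end (x,ẋ)=(-1.344871, -4.711157)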